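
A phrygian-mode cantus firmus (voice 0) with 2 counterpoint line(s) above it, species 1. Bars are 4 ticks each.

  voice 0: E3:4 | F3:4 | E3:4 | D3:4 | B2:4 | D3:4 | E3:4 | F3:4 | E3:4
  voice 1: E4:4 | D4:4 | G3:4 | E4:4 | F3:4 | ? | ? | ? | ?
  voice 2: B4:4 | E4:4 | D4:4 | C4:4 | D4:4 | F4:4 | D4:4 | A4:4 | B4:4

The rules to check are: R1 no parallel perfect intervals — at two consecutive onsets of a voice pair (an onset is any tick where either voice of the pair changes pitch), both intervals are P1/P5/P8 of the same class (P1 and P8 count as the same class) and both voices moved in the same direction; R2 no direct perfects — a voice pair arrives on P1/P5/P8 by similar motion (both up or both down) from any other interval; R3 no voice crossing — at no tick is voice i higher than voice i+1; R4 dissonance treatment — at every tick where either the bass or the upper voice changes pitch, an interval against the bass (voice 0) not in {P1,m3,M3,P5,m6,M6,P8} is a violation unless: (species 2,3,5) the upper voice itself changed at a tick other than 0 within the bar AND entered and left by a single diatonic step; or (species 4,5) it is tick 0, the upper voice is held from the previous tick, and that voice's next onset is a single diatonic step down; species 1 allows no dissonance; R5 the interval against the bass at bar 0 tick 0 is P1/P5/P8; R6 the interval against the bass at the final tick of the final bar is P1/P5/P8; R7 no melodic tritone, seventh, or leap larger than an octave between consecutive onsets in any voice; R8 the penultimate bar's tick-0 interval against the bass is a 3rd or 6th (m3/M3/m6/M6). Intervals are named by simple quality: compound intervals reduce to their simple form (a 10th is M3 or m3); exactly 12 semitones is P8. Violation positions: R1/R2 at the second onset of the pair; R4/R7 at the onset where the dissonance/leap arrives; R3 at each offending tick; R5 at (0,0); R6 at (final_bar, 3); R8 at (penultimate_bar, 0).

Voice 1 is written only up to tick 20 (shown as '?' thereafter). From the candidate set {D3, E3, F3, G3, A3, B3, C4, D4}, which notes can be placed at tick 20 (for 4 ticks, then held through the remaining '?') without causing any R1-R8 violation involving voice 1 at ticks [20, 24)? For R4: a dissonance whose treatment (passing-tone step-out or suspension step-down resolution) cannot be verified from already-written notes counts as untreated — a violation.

{D3, F3}

D3: legal
E3: violates R4
F3: legal
G3: violates R4
A3: violates R2
B3: violates R7
C4: violates R4
D4: violates R2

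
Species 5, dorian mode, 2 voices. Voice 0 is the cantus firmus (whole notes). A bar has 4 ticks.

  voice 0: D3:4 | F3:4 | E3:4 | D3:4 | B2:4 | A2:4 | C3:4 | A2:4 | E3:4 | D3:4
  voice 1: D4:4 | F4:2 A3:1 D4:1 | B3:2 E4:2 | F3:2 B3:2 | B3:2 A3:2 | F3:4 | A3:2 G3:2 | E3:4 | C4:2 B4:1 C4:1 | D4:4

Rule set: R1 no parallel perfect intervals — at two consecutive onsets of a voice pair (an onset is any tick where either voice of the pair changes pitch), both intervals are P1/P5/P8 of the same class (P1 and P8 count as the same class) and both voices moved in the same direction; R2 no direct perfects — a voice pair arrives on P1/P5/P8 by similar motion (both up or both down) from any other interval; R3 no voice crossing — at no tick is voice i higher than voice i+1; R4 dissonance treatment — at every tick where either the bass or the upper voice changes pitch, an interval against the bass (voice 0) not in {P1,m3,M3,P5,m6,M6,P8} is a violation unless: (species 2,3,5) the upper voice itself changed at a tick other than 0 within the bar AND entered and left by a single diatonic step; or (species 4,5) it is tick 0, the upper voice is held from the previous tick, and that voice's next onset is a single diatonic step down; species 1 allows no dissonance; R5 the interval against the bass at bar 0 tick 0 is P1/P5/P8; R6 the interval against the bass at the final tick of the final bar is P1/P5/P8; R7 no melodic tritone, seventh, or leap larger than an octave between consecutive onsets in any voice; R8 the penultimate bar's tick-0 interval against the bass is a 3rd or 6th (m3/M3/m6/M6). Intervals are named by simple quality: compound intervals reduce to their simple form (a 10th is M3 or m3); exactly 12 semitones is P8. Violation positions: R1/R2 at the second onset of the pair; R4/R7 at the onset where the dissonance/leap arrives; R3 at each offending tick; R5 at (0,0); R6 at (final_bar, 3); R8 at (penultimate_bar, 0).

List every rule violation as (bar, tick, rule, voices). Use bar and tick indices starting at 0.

(1, 0, R1, (0, 1))
(2, 0, R2, (0, 1))
(3, 0, R7, (1,))
(3, 2, R7, (1,))
(4, 2, R4, (0, 1))
(7, 0, R1, (0, 1))
(8, 2, R7, (1,))
(8, 3, R7, (1,))

bar 0: v0=D3 v1=D4 downbeat P8
bar 1: v0=F3 v1=F4 downbeat P8
bar 2: v0=E3 v1=B3 downbeat P5
bar 3: v0=D3 v1=F3 downbeat m3
bar 4: v0=B2 v1=B3 downbeat P8
bar 5: v0=A2 v1=F3 downbeat m6
bar 6: v0=C3 v1=A3 downbeat M6
bar 7: v0=A2 v1=E3 downbeat P5
bar 8: v0=E3 v1=C4 downbeat m6
bar 9: v0=D3 v1=D4 downbeat P8
  -> R1 @ bar 1 tick 0 v(0, 1): D3/D4 P8 -> F3/F4 P8 similar
  -> R2 @ bar 2 tick 0 v(0, 1): F3/D4 M6 -> E3/B3 P5 similar
  -> R7 @ bar 3 tick 0 v(1,): E4->F3 leap 11st
  -> R7 @ bar 3 tick 2 v(1,): F3->B3 leap 6st
  -> R4 @ bar 4 tick 2 v(0, 1): B2/A3 m7 untreated
  -> R1 @ bar 7 tick 0 v(0, 1): C3/G3 P5 -> A2/E3 P5 similar
  -> R7 @ bar 8 tick 2 v(1,): C4->B4 leap 11st
  -> R7 @ bar 8 tick 3 v(1,): B4->C4 leap 11st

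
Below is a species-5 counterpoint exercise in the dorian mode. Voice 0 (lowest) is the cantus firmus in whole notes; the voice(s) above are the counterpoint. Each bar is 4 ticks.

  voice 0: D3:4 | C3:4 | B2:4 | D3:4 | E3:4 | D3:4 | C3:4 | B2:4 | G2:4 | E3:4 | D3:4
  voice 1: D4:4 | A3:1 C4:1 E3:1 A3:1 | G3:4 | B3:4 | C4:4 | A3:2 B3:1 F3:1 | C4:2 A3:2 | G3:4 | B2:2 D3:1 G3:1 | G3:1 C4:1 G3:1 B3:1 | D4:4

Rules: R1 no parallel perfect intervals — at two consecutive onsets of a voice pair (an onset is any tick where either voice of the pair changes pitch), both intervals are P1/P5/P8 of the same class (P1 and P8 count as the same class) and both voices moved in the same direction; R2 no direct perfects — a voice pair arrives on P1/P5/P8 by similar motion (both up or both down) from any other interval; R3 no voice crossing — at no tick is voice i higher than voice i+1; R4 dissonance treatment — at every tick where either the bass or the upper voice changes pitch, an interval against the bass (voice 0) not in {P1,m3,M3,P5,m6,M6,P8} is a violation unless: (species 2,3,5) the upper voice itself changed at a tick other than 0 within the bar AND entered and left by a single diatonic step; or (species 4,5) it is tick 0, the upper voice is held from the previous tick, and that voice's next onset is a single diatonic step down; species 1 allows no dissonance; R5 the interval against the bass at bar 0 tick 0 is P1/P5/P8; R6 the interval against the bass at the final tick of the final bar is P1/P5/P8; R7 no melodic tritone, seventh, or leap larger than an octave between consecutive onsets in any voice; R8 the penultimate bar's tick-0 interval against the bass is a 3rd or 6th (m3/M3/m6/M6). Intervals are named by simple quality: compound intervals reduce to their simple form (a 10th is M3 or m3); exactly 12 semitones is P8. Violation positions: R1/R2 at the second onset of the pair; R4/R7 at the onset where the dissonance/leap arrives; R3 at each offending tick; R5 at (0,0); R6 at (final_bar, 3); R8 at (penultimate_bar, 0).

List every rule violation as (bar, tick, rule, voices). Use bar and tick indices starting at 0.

(5, 0, R2, (0, 1))
(5, 3, R7, (1,))

bar 0: v0=D3 v1=D4 downbeat P8
bar 1: v0=C3 v1=A3 downbeat M6
bar 2: v0=B2 v1=G3 downbeat m6
bar 3: v0=D3 v1=B3 downbeat M6
bar 4: v0=E3 v1=C4 downbeat m6
bar 5: v0=D3 v1=A3 downbeat P5
bar 6: v0=C3 v1=C4 downbeat P8
bar 7: v0=B2 v1=G3 downbeat m6
bar 8: v0=G2 v1=B2 downbeat M3
bar 9: v0=E3 v1=G3 downbeat m3
bar 10: v0=D3 v1=D4 downbeat P8
  -> R2 @ bar 5 tick 0 v(0, 1): E3/C4 m6 -> D3/A3 P5 similar
  -> R7 @ bar 5 tick 3 v(1,): B3->F3 leap 6st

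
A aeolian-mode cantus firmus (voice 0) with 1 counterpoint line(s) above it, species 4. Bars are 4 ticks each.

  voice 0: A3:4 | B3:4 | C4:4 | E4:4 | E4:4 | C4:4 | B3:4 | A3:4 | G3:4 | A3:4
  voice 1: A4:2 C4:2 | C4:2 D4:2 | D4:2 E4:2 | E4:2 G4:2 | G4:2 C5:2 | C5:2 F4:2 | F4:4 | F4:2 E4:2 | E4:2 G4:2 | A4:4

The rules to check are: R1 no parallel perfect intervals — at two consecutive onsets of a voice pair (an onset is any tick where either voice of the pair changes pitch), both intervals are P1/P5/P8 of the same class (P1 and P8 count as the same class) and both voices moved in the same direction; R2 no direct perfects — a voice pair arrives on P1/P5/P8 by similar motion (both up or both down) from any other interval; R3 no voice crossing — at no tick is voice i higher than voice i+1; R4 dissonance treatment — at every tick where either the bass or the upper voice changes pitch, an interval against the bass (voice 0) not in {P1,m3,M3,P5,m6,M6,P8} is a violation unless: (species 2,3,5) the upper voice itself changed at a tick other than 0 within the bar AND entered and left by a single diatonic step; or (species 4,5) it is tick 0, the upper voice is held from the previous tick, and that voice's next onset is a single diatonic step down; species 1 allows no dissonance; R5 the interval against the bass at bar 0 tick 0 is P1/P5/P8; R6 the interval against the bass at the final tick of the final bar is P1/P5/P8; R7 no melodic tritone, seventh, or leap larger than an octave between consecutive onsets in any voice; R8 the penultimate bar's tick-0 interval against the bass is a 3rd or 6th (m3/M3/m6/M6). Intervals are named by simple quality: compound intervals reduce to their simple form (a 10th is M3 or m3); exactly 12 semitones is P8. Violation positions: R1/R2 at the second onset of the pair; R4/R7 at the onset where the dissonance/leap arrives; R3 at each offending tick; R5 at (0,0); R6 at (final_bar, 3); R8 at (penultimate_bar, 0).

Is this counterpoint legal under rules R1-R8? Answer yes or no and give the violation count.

No (4 violations)

bar 0: v0=A3 v1=A4 (P8)
bar 1: v0=B3 v1=C4 (m2)
bar 2: v0=C4 v1=D4 (M2)
bar 3: v0=E4 v1=E4 (P1)
bar 4: v0=E4 v1=G4 (m3)
bar 5: v0=C4 v1=C5 (P8)
bar 6: v0=B3 v1=F4 (TT)
bar 7: v0=A3 v1=F4 (m6)
bar 8: v0=G3 v1=E4 (M6)
bar 9: v0=A3 v1=A4 (P8)
  R4 @ bar1.0: B3/C4 m2 untreated
  R4 @ bar2.0: C4/D4 M2 untreated
  R4 @ bar5.2: C4/F4 P4 untreated
  R1 @ bar9.0: G3/G4 P8 -> A3/A4 P8 similar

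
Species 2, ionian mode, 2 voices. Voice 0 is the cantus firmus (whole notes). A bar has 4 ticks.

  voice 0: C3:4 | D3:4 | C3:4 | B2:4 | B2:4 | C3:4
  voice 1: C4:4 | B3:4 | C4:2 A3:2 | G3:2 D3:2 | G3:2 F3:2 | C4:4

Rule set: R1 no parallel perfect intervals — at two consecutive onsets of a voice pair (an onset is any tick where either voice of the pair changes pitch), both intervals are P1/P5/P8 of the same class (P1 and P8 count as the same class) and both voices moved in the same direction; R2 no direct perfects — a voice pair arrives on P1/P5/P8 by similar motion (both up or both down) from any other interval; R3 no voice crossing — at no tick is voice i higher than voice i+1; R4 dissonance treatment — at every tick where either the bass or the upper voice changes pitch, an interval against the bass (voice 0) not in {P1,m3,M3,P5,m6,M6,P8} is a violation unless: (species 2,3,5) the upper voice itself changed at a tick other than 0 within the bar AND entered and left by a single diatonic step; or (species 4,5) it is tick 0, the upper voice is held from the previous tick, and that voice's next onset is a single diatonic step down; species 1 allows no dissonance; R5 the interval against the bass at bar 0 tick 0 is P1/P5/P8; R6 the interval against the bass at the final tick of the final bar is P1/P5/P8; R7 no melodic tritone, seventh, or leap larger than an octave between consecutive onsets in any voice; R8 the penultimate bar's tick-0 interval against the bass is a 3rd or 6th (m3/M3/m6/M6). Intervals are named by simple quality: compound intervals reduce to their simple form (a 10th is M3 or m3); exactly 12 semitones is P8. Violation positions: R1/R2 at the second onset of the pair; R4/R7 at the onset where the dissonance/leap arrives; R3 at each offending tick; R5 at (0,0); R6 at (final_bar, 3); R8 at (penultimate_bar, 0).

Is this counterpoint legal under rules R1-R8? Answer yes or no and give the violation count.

No (2 violations)

bar 0: v0=C3 v1=C4 (P8)
bar 1: v0=D3 v1=B3 (M6)
bar 2: v0=C3 v1=C4 (P8)
bar 3: v0=B2 v1=G3 (m6)
bar 4: v0=B2 v1=G3 (m6)
bar 5: v0=C3 v1=C4 (P8)
  R4 @ bar4.2: B2/F3 TT untreated
  R2 @ bar5.0: B2/F3 TT -> C3/C4 P8 similar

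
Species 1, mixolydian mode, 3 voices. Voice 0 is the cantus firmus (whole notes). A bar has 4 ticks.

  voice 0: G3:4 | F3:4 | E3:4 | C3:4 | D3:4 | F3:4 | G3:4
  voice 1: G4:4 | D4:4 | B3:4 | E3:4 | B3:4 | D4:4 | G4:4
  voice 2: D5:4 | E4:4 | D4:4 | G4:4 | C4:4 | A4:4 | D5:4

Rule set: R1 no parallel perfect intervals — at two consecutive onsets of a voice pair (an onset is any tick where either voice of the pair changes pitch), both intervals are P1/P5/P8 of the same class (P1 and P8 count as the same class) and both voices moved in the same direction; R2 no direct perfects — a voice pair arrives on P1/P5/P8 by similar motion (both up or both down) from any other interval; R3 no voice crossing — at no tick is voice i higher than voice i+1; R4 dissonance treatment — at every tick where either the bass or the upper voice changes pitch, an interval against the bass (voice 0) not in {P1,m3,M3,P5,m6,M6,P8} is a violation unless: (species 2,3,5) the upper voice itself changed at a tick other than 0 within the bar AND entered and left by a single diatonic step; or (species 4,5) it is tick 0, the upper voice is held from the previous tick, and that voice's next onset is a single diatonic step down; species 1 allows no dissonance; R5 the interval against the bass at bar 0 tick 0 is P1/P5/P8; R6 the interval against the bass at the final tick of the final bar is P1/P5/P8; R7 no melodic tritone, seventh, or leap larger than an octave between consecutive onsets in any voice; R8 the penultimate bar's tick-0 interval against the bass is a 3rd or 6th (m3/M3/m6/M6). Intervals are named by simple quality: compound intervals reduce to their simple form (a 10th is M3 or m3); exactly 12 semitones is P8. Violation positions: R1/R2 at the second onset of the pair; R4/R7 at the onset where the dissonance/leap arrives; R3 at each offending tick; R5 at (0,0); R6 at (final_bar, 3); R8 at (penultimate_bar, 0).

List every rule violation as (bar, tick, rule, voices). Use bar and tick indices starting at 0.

bar 0: v0=G3 v1=G4 v2=D5 downbeat P5
bar 1: v0=F3 v1=D4 v2=E4 downbeat M7
bar 2: v0=E3 v1=B3 v2=D4 downbeat m7
bar 3: v0=C3 v1=E3 v2=G4 downbeat P5
bar 4: v0=D3 v1=B3 v2=C4 downbeat m7
bar 5: v0=F3 v1=D4 v2=A4 downbeat M3
bar 6: v0=G3 v1=G4 v2=D5 downbeat P5
  -> R4 @ bar 1 tick 0 v(0, 2): F3/E4 M7 untreated
  -> R7 @ bar 1 tick 0 v(2,): D5->E4 leap 10st
  -> R2 @ bar 2 tick 0 v(0, 1): F3/D4 M6 -> E3/B3 P5 similar
  -> R4 @ bar 2 tick 0 v(0, 2): E3/D4 m7 untreated
  -> R4 @ bar 4 tick 0 v(0, 2): D3/C4 m7 untreated
  -> R2 @ bar 5 tick 0 v(1, 2): B3/C4 m2 -> D4/A4 P5 similar
  -> R1 @ bar 6 tick 0 v(1, 2): D4/A4 P5 -> G4/D5 P5 similar
  -> R2 @ bar 6 tick 0 v(0, 1): F3/D4 M6 -> G3/G4 P8 similar
  -> R2 @ bar 6 tick 0 v(0, 2): F3/A4 M3 -> G3/D5 P5 similar

(1, 0, R4, (0, 2))
(1, 0, R7, (2,))
(2, 0, R2, (0, 1))
(2, 0, R4, (0, 2))
(4, 0, R4, (0, 2))
(5, 0, R2, (1, 2))
(6, 0, R1, (1, 2))
(6, 0, R2, (0, 1))
(6, 0, R2, (0, 2))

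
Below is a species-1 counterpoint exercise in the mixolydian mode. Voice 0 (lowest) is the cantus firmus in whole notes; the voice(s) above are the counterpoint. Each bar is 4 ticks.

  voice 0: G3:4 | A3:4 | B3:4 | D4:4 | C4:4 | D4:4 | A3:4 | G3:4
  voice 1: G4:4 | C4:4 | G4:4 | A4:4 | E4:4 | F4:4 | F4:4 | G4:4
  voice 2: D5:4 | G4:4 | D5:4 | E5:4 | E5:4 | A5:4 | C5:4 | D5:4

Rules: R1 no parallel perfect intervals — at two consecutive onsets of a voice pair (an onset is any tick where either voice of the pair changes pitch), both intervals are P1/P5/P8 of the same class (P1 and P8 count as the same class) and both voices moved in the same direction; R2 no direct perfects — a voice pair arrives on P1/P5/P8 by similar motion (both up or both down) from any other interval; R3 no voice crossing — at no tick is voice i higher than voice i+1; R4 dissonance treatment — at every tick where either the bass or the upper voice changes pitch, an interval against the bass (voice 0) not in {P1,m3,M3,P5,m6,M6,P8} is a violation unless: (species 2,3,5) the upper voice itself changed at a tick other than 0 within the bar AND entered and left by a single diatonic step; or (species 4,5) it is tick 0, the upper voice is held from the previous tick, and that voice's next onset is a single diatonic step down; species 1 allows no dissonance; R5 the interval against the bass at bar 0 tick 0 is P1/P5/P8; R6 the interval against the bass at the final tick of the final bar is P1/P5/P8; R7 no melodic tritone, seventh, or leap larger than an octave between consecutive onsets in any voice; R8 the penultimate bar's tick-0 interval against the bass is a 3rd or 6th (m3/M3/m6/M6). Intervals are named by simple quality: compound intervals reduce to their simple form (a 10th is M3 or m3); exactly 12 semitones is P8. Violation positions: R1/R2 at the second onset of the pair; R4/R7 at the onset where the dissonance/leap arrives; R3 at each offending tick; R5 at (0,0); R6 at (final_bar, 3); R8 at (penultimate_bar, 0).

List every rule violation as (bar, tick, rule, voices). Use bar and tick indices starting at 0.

bar 0: v0=G3 v1=G4 v2=D5 downbeat P5
bar 1: v0=A3 v1=C4 v2=G4 downbeat m7
bar 2: v0=B3 v1=G4 v2=D5 downbeat m3
bar 3: v0=D4 v1=A4 v2=E5 downbeat M2
bar 4: v0=C4 v1=E4 v2=E5 downbeat M3
bar 5: v0=D4 v1=F4 v2=A5 downbeat P5
bar 6: v0=A3 v1=F4 v2=C5 downbeat m3
bar 7: v0=G3 v1=G4 v2=D5 downbeat P5
  -> R1 @ bar 1 tick 0 v(1, 2): G4/D5 P5 -> C4/G4 P5 similar
  -> R4 @ bar 1 tick 0 v(0, 2): A3/G4 m7 untreated
  -> R1 @ bar 2 tick 0 v(1, 2): C4/G4 P5 -> G4/D5 P5 similar
  -> R1 @ bar 3 tick 0 v(1, 2): G4/D5 P5 -> A4/E5 P5 similar
  -> R2 @ bar 3 tick 0 v(0, 1): B3/G4 m6 -> D4/A4 P5 similar
  -> R4 @ bar 3 tick 0 v(0, 2): D4/E5 M2 untreated
  -> R2 @ bar 5 tick 0 v(0, 2): C4/E5 M3 -> D4/A5 P5 similar
  -> R1 @ bar 7 tick 0 v(1, 2): F4/C5 P5 -> G4/D5 P5 similar

(1, 0, R1, (1, 2))
(1, 0, R4, (0, 2))
(2, 0, R1, (1, 2))
(3, 0, R1, (1, 2))
(3, 0, R2, (0, 1))
(3, 0, R4, (0, 2))
(5, 0, R2, (0, 2))
(7, 0, R1, (1, 2))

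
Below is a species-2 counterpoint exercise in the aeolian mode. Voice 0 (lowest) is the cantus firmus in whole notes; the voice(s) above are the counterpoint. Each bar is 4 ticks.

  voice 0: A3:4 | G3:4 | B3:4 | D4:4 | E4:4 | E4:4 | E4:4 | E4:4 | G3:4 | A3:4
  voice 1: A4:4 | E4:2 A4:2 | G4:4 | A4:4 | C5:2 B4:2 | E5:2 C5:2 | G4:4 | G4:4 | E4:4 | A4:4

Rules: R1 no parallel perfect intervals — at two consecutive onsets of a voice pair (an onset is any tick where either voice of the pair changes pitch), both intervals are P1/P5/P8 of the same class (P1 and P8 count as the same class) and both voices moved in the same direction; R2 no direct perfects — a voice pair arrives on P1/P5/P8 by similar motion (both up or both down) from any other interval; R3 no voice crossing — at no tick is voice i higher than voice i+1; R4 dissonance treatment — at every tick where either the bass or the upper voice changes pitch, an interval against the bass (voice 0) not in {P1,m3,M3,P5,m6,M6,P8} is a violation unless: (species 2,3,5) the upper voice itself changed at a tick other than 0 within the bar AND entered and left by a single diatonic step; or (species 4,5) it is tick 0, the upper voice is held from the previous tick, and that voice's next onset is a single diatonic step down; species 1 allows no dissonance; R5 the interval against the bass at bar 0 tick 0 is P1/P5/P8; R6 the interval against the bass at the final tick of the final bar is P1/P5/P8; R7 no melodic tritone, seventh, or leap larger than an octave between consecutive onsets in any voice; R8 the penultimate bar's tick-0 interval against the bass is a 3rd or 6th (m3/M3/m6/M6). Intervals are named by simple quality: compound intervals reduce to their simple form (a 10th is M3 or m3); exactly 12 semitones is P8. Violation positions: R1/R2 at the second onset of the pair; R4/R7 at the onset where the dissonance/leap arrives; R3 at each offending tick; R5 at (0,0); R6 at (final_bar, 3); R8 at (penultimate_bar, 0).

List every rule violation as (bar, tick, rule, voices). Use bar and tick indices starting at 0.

(1, 2, R4, (0, 1))
(3, 0, R2, (0, 1))
(9, 0, R2, (0, 1))

bar 0: v0=A3 v1=A4 downbeat P8
bar 1: v0=G3 v1=E4 downbeat M6
bar 2: v0=B3 v1=G4 downbeat m6
bar 3: v0=D4 v1=A4 downbeat P5
bar 4: v0=E4 v1=C5 downbeat m6
bar 5: v0=E4 v1=E5 downbeat P8
bar 6: v0=E4 v1=G4 downbeat m3
bar 7: v0=E4 v1=G4 downbeat m3
bar 8: v0=G3 v1=E4 downbeat M6
bar 9: v0=A3 v1=A4 downbeat P8
  -> R4 @ bar 1 tick 2 v(0, 1): G3/A4 M2 untreated
  -> R2 @ bar 3 tick 0 v(0, 1): B3/G4 m6 -> D4/A4 P5 similar
  -> R2 @ bar 9 tick 0 v(0, 1): G3/E4 M6 -> A3/A4 P8 similar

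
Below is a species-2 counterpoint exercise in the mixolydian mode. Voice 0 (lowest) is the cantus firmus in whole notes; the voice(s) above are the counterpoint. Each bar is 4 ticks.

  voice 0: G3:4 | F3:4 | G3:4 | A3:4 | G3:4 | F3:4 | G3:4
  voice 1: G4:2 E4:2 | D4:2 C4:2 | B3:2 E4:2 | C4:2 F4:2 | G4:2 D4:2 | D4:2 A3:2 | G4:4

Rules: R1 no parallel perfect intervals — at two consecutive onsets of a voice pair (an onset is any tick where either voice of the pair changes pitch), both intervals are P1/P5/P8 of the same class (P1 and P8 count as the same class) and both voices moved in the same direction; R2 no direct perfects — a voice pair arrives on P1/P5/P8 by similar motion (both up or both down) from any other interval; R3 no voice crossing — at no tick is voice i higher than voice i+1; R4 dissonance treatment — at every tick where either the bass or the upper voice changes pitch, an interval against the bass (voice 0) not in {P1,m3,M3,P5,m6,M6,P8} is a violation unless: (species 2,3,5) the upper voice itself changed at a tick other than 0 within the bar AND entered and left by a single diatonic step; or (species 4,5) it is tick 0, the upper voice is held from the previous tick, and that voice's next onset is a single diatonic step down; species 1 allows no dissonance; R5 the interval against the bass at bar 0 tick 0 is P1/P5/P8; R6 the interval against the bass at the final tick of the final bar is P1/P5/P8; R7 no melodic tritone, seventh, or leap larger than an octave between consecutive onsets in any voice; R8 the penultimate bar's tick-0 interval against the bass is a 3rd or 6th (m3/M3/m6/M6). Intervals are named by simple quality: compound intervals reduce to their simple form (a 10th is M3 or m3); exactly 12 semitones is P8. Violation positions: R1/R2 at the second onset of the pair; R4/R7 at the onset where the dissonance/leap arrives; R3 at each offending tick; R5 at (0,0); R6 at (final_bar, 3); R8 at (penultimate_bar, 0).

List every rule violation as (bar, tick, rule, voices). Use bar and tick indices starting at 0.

bar 0: v0=G3 v1=G4 downbeat P8
bar 1: v0=F3 v1=D4 downbeat M6
bar 2: v0=G3 v1=B3 downbeat M3
bar 3: v0=A3 v1=C4 downbeat m3
bar 4: v0=G3 v1=G4 downbeat P8
bar 5: v0=F3 v1=D4 downbeat M6
bar 6: v0=G3 v1=G4 downbeat P8
  -> R2 @ bar 6 tick 0 v(0, 1): F3/A3 M3 -> G3/G4 P8 similar
  -> R7 @ bar 6 tick 0 v(1,): A3->G4 leap 10st

(6, 0, R2, (0, 1))
(6, 0, R7, (1,))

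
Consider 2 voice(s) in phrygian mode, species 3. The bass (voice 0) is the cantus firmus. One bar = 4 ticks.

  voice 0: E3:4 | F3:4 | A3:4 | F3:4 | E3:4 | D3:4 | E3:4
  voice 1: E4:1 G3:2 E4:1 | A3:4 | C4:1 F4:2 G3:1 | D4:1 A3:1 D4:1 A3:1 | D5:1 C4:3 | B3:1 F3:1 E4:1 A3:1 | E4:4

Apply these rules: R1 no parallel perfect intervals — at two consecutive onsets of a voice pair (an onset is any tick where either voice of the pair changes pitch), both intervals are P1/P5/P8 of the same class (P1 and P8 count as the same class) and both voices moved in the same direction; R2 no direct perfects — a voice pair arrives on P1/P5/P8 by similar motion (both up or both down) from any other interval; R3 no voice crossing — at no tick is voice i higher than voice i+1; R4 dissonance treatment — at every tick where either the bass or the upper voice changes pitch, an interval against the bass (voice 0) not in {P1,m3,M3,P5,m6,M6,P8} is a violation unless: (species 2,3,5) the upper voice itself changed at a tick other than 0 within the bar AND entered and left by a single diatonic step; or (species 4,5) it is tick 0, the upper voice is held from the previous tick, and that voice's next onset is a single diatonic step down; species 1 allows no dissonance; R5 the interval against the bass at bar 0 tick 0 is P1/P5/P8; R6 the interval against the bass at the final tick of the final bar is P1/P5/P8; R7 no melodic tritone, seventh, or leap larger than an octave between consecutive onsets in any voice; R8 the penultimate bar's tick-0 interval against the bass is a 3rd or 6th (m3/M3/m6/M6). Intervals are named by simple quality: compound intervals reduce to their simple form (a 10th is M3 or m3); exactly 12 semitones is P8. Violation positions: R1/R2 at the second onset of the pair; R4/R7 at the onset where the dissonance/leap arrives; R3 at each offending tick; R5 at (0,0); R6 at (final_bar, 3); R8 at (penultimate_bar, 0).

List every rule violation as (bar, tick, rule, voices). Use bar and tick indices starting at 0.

bar 0: v0=E3 v1=E4 downbeat P8
bar 1: v0=F3 v1=A3 downbeat M3
bar 2: v0=A3 v1=C4 downbeat m3
bar 3: v0=F3 v1=D4 downbeat M6
bar 4: v0=E3 v1=D5 downbeat m7
bar 5: v0=D3 v1=B3 downbeat M6
bar 6: v0=E3 v1=E4 downbeat P8
  -> R3 @ bar 2 tick 3 v(0, 1): A3 above G3
  -> R4 @ bar 2 tick 3 v(0, 1): A3/G3 M2 untreated
  -> R7 @ bar 2 tick 3 v(1,): F4->G3 leap 10st
  -> R4 @ bar 4 tick 0 v(0, 1): E3/D5 m7 untreated
  -> R7 @ bar 4 tick 0 v(1,): A3->D5 leap 17st
  -> R7 @ bar 4 tick 1 v(1,): D5->C4 leap 14st
  -> R7 @ bar 5 tick 1 v(1,): B3->F3 leap 6st
  -> R4 @ bar 5 tick 2 v(0, 1): D3/E4 M2 untreated
  -> R7 @ bar 5 tick 2 v(1,): F3->E4 leap 11st
  -> R2 @ bar 6 tick 0 v(0, 1): D3/A3 P5 -> E3/E4 P8 similar

(2, 3, R3, (0, 1))
(2, 3, R4, (0, 1))
(2, 3, R7, (1,))
(4, 0, R4, (0, 1))
(4, 0, R7, (1,))
(4, 1, R7, (1,))
(5, 1, R7, (1,))
(5, 2, R4, (0, 1))
(5, 2, R7, (1,))
(6, 0, R2, (0, 1))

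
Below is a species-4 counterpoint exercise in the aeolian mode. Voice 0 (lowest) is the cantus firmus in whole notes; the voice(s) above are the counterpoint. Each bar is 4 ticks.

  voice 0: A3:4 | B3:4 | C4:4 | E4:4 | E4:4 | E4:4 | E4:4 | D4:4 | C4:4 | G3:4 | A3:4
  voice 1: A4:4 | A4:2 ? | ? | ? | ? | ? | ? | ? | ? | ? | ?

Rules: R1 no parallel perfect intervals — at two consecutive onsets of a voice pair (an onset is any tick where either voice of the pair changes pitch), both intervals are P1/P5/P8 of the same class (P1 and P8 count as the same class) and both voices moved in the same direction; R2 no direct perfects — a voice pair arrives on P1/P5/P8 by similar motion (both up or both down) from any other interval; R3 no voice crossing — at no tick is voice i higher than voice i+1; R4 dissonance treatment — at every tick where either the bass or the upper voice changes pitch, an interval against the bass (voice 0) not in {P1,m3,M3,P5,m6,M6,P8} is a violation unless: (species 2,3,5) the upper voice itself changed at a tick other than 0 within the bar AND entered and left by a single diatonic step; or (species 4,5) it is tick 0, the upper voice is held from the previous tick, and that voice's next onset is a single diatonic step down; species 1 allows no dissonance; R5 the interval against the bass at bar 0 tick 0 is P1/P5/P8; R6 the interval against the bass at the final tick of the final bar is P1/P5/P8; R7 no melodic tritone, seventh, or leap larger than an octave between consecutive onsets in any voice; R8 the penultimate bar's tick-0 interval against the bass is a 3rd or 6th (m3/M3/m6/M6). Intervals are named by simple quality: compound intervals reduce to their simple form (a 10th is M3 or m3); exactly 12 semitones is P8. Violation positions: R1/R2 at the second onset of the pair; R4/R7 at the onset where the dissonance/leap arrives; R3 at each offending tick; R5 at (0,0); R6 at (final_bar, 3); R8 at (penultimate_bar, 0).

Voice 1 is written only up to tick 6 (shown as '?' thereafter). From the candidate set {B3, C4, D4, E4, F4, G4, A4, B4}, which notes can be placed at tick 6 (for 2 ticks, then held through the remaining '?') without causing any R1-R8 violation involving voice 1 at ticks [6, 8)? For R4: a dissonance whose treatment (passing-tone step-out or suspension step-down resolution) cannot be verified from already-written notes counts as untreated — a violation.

{A4, B4, D4, G4}

B3: violates R7
C4: violates R4
D4: legal
E4: violates R4
F4: violates R4
G4: legal
A4: legal
B4: legal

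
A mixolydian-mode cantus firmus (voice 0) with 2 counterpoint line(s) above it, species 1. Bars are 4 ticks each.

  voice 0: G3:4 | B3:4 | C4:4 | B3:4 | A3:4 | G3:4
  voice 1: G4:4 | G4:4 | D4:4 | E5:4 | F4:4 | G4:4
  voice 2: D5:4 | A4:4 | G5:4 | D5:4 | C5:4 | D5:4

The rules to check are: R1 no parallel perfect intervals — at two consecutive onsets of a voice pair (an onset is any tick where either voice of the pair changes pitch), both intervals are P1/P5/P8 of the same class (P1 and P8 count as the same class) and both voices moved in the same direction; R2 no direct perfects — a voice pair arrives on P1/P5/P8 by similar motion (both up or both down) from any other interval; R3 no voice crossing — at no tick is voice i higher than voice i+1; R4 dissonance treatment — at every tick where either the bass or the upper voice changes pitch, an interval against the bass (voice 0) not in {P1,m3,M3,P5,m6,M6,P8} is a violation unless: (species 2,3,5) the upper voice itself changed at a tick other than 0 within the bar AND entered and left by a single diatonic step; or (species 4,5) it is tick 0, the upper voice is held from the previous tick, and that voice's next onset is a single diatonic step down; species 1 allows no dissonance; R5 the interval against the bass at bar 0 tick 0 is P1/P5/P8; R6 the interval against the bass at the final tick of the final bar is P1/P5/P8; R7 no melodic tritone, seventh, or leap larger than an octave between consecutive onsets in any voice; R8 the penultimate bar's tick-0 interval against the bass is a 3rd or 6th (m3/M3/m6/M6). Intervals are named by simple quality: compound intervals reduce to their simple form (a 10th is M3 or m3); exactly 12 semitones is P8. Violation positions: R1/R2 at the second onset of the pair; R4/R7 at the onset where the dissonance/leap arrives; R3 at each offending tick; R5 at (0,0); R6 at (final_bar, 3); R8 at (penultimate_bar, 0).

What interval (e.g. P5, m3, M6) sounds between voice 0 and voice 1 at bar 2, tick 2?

M2

voice 0=C4 voice 1=D4 -> M2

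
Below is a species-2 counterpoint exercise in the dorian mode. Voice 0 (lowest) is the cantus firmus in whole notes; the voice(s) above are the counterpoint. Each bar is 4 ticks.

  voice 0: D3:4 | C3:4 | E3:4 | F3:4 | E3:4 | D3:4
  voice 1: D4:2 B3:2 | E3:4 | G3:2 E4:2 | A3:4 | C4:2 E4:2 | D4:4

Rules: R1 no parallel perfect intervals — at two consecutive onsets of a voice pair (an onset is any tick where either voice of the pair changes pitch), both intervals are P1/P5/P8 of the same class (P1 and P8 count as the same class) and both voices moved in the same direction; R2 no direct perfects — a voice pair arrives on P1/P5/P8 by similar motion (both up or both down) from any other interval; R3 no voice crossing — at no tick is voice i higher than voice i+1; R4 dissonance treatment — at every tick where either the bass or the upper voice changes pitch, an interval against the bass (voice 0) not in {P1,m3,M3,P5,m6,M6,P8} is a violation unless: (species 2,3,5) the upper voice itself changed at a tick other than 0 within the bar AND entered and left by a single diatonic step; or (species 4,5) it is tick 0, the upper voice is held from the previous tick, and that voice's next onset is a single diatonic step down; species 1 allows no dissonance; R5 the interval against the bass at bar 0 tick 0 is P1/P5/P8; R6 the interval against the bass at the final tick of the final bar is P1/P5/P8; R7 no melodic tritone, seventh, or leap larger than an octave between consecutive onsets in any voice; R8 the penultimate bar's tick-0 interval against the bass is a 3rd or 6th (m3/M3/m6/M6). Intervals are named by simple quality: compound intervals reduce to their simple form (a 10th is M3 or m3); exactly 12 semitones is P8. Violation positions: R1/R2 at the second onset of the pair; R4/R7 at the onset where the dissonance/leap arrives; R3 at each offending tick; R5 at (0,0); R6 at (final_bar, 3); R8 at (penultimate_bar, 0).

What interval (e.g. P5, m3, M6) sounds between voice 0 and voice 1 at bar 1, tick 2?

M3

voice 0=C3 voice 1=E3 -> M3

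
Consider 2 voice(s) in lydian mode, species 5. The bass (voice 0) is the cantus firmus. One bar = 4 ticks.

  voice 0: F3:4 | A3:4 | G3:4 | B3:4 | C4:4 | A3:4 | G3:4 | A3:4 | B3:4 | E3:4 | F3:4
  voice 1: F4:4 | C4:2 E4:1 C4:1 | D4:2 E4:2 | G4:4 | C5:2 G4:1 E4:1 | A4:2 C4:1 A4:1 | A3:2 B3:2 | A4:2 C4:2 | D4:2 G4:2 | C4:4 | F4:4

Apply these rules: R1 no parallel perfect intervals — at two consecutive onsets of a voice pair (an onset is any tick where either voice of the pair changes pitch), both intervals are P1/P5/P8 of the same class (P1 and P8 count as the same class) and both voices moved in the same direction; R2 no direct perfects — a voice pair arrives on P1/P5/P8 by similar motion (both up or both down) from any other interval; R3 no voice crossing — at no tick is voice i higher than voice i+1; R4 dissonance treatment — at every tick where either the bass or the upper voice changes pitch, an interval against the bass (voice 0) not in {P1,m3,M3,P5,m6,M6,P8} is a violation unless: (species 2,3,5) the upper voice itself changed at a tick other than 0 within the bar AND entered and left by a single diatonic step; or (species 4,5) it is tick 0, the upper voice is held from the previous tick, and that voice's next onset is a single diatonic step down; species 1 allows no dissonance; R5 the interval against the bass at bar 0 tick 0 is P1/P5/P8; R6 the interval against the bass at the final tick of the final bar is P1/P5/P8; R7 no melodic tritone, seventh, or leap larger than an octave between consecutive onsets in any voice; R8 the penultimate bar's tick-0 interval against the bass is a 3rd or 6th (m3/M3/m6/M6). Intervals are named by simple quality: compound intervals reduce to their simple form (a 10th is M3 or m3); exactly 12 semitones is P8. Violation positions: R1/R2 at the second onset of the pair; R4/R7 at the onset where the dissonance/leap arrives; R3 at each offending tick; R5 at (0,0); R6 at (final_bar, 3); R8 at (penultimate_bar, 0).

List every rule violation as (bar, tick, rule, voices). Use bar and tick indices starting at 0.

bar 0: v0=F3 v1=F4 downbeat P8
bar 1: v0=A3 v1=C4 downbeat m3
bar 2: v0=G3 v1=D4 downbeat P5
bar 3: v0=B3 v1=G4 downbeat m6
bar 4: v0=C4 v1=C5 downbeat P8
bar 5: v0=A3 v1=A4 downbeat P8
bar 6: v0=G3 v1=A3 downbeat M2
bar 7: v0=A3 v1=A4 downbeat P8
bar 8: v0=B3 v1=D4 downbeat m3
bar 9: v0=E3 v1=C4 downbeat m6
bar 10: v0=F3 v1=F4 downbeat P8
  -> R2 @ bar 4 tick 0 v(0, 1): B3/G4 m6 -> C4/C5 P8 similar
  -> R4 @ bar 6 tick 0 v(0, 1): G3/A3 M2 untreated
  -> R2 @ bar 7 tick 0 v(0, 1): G3/B3 M3 -> A3/A4 P8 similar
  -> R7 @ bar 7 tick 0 v(1,): B3->A4 leap 10st
  -> R2 @ bar 10 tick 0 v(0, 1): E3/C4 m6 -> F3/F4 P8 similar

(4, 0, R2, (0, 1))
(6, 0, R4, (0, 1))
(7, 0, R2, (0, 1))
(7, 0, R7, (1,))
(10, 0, R2, (0, 1))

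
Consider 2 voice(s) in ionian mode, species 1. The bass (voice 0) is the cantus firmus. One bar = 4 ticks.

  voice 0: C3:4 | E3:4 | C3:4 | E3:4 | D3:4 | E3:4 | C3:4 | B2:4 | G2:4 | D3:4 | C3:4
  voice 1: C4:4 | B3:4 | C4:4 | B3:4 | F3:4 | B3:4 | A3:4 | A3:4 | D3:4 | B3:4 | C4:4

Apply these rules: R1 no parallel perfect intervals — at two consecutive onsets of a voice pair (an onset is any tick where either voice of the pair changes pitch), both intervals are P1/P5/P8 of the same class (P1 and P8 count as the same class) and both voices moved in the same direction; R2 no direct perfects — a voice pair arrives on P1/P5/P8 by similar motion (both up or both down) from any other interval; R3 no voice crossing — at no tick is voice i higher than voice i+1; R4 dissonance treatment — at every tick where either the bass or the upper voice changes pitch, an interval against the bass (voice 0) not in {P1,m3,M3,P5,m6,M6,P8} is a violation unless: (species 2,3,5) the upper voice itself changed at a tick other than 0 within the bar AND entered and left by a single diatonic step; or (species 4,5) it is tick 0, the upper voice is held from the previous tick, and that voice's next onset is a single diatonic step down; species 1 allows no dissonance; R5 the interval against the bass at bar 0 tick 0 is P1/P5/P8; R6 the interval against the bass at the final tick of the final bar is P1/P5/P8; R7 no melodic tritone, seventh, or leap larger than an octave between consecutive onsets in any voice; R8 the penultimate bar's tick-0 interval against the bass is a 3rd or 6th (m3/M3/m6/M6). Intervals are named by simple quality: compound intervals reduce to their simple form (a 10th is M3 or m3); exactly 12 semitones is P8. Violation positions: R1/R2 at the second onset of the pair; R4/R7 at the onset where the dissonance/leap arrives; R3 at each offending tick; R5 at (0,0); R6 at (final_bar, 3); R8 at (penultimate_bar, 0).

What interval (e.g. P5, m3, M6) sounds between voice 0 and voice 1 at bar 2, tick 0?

P8

voice 0=C3 voice 1=C4 -> P8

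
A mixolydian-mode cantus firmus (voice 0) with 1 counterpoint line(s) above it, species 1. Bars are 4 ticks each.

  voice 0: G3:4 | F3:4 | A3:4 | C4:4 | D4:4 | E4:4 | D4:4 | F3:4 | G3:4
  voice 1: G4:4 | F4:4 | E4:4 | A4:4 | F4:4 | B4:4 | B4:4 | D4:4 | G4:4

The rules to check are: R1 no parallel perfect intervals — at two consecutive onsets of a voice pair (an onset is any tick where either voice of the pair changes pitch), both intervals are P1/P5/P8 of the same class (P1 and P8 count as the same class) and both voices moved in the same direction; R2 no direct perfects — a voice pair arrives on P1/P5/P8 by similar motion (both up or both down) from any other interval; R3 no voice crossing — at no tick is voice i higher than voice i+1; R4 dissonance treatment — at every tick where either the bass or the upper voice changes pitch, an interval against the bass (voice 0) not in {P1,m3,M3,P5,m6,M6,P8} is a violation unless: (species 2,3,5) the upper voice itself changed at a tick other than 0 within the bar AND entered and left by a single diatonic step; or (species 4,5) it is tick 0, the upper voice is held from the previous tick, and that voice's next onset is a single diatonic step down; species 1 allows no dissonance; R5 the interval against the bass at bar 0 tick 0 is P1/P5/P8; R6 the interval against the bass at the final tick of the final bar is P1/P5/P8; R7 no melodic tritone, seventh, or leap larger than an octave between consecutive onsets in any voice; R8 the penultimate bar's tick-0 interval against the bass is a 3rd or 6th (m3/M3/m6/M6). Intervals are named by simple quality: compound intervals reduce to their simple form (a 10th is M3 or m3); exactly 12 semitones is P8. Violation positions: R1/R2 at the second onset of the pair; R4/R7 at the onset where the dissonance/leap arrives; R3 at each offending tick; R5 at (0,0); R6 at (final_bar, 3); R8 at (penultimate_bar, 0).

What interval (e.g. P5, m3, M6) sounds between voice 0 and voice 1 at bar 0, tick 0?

P8

voice 0=G3 voice 1=G4 -> P8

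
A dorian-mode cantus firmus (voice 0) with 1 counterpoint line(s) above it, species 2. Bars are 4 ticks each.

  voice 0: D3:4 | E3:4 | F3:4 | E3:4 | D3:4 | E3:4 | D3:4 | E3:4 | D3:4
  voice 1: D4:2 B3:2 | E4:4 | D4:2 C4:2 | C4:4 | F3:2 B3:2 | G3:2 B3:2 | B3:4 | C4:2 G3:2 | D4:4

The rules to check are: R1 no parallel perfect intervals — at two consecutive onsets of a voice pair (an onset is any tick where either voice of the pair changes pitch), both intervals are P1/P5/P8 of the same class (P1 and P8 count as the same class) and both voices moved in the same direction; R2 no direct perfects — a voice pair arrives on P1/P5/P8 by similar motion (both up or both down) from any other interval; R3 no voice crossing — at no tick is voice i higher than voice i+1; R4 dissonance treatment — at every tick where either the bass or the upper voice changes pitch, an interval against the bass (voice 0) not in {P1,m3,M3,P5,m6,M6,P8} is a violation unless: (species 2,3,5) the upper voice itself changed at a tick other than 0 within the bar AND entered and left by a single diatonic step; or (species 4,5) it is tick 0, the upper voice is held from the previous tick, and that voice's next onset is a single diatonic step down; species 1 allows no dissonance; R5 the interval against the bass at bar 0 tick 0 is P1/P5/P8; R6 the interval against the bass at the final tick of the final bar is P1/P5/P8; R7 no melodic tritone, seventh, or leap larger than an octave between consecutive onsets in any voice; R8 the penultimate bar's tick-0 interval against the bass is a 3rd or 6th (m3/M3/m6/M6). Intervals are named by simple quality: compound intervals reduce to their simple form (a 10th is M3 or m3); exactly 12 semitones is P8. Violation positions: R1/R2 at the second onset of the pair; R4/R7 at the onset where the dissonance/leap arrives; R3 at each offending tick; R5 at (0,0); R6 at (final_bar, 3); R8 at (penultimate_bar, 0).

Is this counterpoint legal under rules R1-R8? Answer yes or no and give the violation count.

No (2 violations)

bar 0: v0=D3 v1=D4 (P8)
bar 1: v0=E3 v1=E4 (P8)
bar 2: v0=F3 v1=D4 (M6)
bar 3: v0=E3 v1=C4 (m6)
bar 4: v0=D3 v1=F3 (m3)
bar 5: v0=E3 v1=G3 (m3)
bar 6: v0=D3 v1=B3 (M6)
bar 7: v0=E3 v1=C4 (m6)
bar 8: v0=D3 v1=D4 (P8)
  R2 @ bar1.0: D3/B3 M6 -> E3/E4 P8 similar
  R7 @ bar4.2: F3->B3 leap 6st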